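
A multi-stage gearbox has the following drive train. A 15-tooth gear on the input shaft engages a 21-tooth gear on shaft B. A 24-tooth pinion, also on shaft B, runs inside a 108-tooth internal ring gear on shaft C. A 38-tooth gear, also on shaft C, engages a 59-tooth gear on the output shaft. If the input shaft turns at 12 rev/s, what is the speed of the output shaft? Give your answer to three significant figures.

Gear mesh: ratio = 21/15 = 1.4, so shaft B turns at 12 / 1.4 = 8.5714 rev/s.
Internal gear: ratio = 108/24 = 4.5, so shaft C turns at 8.5714 / 4.5 = 1.9048 rev/s.
Gear mesh: ratio = 59/38 = 1.5526, so the output shaft turns at 1.9048 / 1.5526 = 1.2268 rev/s.

1.23 rev/s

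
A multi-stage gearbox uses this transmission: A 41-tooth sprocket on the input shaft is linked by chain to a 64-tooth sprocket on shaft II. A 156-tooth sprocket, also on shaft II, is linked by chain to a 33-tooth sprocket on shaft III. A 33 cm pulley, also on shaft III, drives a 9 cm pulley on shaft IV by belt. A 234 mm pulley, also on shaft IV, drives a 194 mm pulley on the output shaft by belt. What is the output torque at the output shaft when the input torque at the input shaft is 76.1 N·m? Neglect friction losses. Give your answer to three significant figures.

Chain: ratio = 64/41 = 1.561; torque at shaft II = 76.1 × 1.561 = 118.79 N·m.
Chain: ratio = 33/156 = 0.21154; torque at shaft III = 118.79 × 0.21154 = 25.129 N·m.
Belt: ratio = 9/33 = 0.27273; torque at shaft IV = 25.129 × 0.27273 = 6.8533 N·m.
Belt: ratio = 194/234 = 0.82906; torque at the output shaft = 6.8533 × 0.82906 = 5.6818 N·m.

5.68 N·m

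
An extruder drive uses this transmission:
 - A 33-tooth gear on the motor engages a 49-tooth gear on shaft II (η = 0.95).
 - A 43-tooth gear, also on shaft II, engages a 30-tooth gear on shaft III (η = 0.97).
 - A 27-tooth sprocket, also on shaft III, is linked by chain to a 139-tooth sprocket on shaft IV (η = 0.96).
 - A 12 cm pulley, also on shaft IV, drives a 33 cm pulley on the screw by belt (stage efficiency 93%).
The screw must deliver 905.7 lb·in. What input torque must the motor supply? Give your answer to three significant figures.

Overall ratio R = 1.4848 × 0.69767 × 5.1481 × 2.75 = 14.666; overall efficiency η = 0.95 × 0.97 × 0.96 × 0.93 = 0.8227.
Input torque = output torque / (R × η) = 905.7 / (14.666 × 0.8227) = 75.061 lb·in.

75.1 lb·in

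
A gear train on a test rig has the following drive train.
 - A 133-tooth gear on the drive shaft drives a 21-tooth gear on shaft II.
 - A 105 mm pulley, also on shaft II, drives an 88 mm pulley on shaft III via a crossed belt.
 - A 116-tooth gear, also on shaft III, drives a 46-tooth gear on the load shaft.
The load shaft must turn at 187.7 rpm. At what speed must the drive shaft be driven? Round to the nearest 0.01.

9.85 rpm

Overall ratio R = 0.15789 × 0.8381 × 0.39655 = 0.052476.
Required input speed = output speed × R = 187.7 × 0.052476 = 9.8497 rpm.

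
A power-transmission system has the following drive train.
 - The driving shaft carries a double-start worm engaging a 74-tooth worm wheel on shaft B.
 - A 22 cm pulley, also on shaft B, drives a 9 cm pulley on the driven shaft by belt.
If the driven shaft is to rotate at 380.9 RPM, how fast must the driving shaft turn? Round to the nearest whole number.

Overall ratio R = 37 × 0.40909 = 15.136.
Required input speed = output speed × R = 380.9 × 15.136 = 5765.4 RPM.

5765 RPM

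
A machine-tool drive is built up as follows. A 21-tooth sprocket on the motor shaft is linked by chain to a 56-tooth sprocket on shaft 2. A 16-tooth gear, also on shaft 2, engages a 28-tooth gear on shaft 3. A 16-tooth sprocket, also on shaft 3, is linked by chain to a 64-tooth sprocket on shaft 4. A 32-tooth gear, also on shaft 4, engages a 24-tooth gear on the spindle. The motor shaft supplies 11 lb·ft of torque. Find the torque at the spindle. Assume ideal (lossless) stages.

After the chain (56/21): 11 × 2.6667 = 29.333 lb·ft
After the gear mesh (28/16): 29.333 × 1.75 = 51.333 lb·ft
After the chain (64/16): 51.333 × 4 = 205.33 lb·ft
After the gear mesh (24/32): 205.33 × 0.75 = 154 lb·ft

154 lb·ft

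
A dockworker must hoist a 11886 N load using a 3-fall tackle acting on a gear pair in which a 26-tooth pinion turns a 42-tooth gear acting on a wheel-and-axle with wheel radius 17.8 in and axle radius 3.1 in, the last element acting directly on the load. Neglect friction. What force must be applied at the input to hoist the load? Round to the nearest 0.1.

Block-and-tackle MA = number of supporting rope parts = 3.
Gear pair MA = 42/26 = 1.6154.
Wheel-and-axle MA = R/r = 17.8/3.1 = 5.7419.
Combined ideal MA = 3 × 1.6154 × 5.7419 = 27.826.
Effort = load / MA = 11886 / 27.826 = 427.15 N.

427.1 N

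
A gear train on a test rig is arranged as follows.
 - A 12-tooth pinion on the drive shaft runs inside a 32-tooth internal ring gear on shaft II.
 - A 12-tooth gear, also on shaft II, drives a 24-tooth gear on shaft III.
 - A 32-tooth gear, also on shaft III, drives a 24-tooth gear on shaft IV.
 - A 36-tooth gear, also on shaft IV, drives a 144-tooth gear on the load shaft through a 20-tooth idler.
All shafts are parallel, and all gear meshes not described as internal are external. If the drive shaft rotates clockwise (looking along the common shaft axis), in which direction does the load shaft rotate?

clockwise

the drive shaft → shaft II: internal mesh, same direction → CW.
shaft II → shaft III: external mesh, 1 reversal → CCW.
shaft III → shaft IV: external mesh, 1 reversal → CW.
shaft IV → the load shaft: driver → idler → driven is 2 external meshes, 2 reversals → CW.
4 reversals in total — an even number — so the load shaft turns the same way as the drive shaft.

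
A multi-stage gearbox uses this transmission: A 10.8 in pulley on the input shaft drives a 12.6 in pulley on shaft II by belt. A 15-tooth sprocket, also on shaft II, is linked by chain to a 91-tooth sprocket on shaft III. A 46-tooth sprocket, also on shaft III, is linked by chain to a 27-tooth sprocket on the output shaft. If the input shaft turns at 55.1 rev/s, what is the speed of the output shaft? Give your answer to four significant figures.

Belt: ratio = 12.6/10.8 = 1.1667, so shaft II turns at 55.1 / 1.1667 = 47.229 rev/s.
Chain: ratio = 91/15 = 6.0667, so shaft III turns at 47.229 / 6.0667 = 7.7849 rev/s.
Chain: ratio = 27/46 = 0.58696, so the output shaft turns at 7.7849 / 0.58696 = 13.263 rev/s.

13.26 rev/s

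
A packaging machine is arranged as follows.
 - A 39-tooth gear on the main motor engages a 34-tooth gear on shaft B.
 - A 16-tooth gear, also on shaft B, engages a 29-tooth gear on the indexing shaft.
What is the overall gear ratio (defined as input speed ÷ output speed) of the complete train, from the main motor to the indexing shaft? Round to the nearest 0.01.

1.58

Each stage contributes driven/driver: gear mesh 34/39 = 0.87179, gear mesh 29/16 = 1.8125.
Overall: 0.87179 × 1.8125 = 1.5801.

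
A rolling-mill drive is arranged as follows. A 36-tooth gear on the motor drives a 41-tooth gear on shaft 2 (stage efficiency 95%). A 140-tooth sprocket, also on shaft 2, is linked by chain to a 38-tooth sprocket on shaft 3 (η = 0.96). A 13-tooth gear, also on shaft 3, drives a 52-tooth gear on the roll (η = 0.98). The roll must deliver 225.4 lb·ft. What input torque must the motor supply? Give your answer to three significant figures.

Overall ratio R = 1.1389 × 0.27143 × 4 = 1.2365; overall efficiency η = 0.95 × 0.96 × 0.98 = 0.8938.
Input torque = output torque / (R × η) = 225.4 / (1.2365 × 0.8938) = 203.96 lb·ft.

204 lb·ft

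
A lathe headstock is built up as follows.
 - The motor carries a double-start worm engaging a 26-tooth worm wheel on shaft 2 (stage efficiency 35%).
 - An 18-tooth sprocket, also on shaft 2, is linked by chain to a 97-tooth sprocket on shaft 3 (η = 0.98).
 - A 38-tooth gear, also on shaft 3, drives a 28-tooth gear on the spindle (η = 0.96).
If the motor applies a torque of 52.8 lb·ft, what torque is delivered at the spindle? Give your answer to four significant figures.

897.5 lb·ft

After the worm (26/2): 52.8 × 13 × 0.35 = 240.24 lb·ft
After the chain (97/18): 240.24 × 5.3889 × 0.98 = 1268.7 lb·ft
After the gear mesh (28/38): 1268.7 × 0.73684 × 0.96 = 897.46 lb·ft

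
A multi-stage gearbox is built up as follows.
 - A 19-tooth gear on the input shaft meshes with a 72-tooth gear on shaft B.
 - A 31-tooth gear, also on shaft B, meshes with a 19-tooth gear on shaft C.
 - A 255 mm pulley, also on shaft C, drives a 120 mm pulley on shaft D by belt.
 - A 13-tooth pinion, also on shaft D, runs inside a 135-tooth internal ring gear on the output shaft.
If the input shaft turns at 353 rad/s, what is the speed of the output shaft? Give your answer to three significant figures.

31.1 rad/s

gear mesh 72/19 = 3.7895 → 353/3.7895 = 93.153 rad/s
gear mesh 19/31 = 0.6129 → 93.153/0.6129 = 151.99 rad/s
belt 120/255 = 0.47059 → 151.99/0.47059 = 322.97 rad/s
internal gear 135/13 = 10.385 → 322.97/10.385 = 31.101 rad/s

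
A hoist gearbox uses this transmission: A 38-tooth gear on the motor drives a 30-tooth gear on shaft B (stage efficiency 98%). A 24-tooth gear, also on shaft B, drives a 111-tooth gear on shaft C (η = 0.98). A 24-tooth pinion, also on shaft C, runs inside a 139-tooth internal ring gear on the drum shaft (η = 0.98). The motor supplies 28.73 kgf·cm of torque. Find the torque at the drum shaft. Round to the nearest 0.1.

gear mesh 30/38 = 0.78947 → τ = 28.73·0.78947·0.98 = 22.228 kgf·cm
gear mesh 111/24 = 4.625 → τ = 22.228·4.625·0.98 = 100.75 kgf·cm
internal gear 139/24 = 5.7917 → τ = 100.75·5.7917·0.98 = 571.83 kgf·cm

571.8 kgf·cm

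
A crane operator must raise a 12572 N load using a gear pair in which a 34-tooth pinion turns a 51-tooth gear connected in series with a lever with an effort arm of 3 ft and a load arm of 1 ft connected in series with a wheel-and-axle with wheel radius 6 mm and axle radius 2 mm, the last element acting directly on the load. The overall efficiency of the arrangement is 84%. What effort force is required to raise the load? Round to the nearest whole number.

Gear pair MA = 51/34 = 1.5.
Lever MA = effort arm / load arm = 3/1 = 3.
Wheel-and-axle MA = R/r = 6/2 = 3.
Combined ideal MA = 1.5 × 3 × 3 = 13.5.
Actual MA = 13.5 × 0.84 = 11.34.
Effort = load / actual MA = 12572 / 11.34 = 1108.6 N.

1109 N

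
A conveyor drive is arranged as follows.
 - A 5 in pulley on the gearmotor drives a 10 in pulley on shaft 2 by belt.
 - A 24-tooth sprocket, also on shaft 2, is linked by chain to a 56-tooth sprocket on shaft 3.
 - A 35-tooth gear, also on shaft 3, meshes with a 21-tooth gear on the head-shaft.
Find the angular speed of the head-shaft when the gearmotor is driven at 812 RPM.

Belt: ratio = 10/5 = 2, so shaft 2 turns at 812 / 2 = 406 RPM.
Chain: ratio = 56/24 = 2.3333, so shaft 3 turns at 406 / 2.3333 = 174 RPM.
Gear mesh: ratio = 21/35 = 0.6, so the head-shaft turns at 174 / 0.6 = 290 RPM.

290 RPM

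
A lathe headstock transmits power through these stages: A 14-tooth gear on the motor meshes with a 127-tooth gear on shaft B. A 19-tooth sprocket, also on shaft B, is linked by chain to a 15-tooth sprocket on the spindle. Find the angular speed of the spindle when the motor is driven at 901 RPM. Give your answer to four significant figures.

125.8 RPM

the motor → shaft B (gear mesh, 127/14): 901 ÷ 9.0714 = 99.323 RPM
shaft B → the spindle (chain, 15/19): 99.323 ÷ 0.78947 = 125.81 RPM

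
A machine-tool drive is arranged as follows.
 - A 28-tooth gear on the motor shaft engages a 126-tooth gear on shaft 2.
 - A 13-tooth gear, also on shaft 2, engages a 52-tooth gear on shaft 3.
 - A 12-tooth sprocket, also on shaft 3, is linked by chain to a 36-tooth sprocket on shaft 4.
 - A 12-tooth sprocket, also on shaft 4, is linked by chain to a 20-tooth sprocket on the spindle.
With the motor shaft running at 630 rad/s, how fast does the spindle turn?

7 rad/s

gear mesh 126/28 = 4.5 → 630/4.5 = 140 rad/s
gear mesh 52/13 = 4 → 140/4 = 35 rad/s
chain 36/12 = 3 → 35/3 = 11.667 rad/s
chain 20/12 = 1.6667 → 11.667/1.6667 = 7 rad/s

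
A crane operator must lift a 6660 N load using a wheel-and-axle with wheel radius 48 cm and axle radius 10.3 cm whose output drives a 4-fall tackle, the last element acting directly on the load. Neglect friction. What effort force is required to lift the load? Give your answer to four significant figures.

Wheel-and-axle MA = R/r = 48/10.3 = 4.6602.
Block-and-tackle MA = number of supporting rope parts = 4.
Combined ideal MA = 4.6602 × 4 = 18.641.
Effort = load / MA = 6660 / 18.641 = 357.28 N.

357.3 N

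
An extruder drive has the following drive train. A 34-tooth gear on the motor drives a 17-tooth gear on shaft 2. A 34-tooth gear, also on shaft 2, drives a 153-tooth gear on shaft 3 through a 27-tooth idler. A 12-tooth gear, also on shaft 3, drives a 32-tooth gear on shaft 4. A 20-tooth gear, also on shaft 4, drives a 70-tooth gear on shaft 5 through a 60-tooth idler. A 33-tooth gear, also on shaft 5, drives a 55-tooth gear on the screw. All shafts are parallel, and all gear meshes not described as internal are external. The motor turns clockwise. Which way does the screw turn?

the motor → shaft 2: external mesh, 1 reversal → CCW.
shaft 2 → shaft 3: driver → idler → driven is 2 external meshes, 2 reversals → CCW.
shaft 3 → shaft 4: external mesh, 1 reversal → CW.
shaft 4 → shaft 5: driver → idler → driven is 2 external meshes, 2 reversals → CW.
shaft 5 → the screw: external mesh, 1 reversal → CCW.
7 reversals in total — an odd number — so the screw turns opposite to the motor.

counterclockwise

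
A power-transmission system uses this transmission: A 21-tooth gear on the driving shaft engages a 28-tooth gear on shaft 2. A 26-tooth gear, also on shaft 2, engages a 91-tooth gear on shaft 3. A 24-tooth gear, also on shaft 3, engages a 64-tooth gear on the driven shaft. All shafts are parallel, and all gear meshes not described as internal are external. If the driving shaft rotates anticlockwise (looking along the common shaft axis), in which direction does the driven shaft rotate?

the driving shaft → shaft 2: external mesh, 1 reversal → CW.
shaft 2 → shaft 3: external mesh, 1 reversal → CCW.
shaft 3 → the driven shaft: external mesh, 1 reversal → CW.
3 reversals in total — an odd number — so the driven shaft turns opposite to the driving shaft.

clockwise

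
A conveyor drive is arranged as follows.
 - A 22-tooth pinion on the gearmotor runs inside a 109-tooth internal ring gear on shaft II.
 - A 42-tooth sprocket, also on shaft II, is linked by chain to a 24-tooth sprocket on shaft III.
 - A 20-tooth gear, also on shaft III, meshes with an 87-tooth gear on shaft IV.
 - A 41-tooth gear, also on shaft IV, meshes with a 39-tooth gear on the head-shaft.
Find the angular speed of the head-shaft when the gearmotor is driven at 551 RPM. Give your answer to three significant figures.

the gearmotor → shaft II (internal gear, 109/22): 551 ÷ 4.9545 = 111.21 RPM
shaft II → shaft III (chain, 24/42): 111.21 ÷ 0.57143 = 194.62 RPM
shaft III → shaft IV (gear mesh, 87/20): 194.62 ÷ 4.35 = 44.74 RPM
shaft IV → the head-shaft (gear mesh, 39/41): 44.74 ÷ 0.95122 = 47.034 RPM

47.0 RPM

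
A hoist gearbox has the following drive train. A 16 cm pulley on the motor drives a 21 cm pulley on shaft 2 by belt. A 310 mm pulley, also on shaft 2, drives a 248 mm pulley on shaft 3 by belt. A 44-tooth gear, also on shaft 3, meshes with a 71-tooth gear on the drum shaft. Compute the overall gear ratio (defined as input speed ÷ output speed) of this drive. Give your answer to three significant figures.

Each stage contributes driven/driver: belt 21/16 = 1.3125, belt 248/310 = 0.8, gear mesh 71/44 = 1.6136.
Overall: 1.3125 × 0.8 × 1.6136 = 1.6943.

1.69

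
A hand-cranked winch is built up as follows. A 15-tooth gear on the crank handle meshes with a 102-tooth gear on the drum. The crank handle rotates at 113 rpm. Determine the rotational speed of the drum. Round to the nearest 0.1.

Gear mesh: ratio = 102/15 = 6.8, so the drum turns at 113 / 6.8 = 16.618 rpm.

16.6 rpm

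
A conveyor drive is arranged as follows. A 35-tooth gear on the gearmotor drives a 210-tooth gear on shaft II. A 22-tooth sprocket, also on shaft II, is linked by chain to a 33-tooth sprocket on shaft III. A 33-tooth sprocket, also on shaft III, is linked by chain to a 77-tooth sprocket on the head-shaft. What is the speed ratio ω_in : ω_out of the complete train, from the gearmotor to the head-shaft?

Each stage contributes driven/driver: gear mesh 210/35 = 6, chain 33/22 = 1.5, chain 77/33 = 2.3333.
Overall: 6 × 1.5 × 2.3333 = 21.

21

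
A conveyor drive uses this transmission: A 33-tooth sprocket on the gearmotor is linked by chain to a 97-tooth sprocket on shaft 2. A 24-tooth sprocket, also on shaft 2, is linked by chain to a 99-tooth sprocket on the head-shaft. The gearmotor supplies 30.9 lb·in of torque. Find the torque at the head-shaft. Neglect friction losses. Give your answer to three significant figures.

375 lb·in

Chain: ratio = 97/33 = 2.9394; torque at shaft 2 = 30.9 × 2.9394 = 90.827 lb·in.
Chain: ratio = 99/24 = 4.125; torque at the head-shaft = 90.827 × 4.125 = 374.66 lb·in.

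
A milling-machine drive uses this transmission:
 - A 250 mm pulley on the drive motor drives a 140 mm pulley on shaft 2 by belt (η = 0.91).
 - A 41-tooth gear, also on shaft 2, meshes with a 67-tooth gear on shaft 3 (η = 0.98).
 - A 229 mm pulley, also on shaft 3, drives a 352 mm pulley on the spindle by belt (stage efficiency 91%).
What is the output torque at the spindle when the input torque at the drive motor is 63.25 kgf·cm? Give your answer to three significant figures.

72.2 kgf·cm

Belt: ratio = 140/250 = 0.56; torque at shaft 2 = 63.25 × 0.56 × 0.91 = 32.232 kgf·cm.
Gear mesh: ratio = 67/41 = 1.6341; torque at shaft 3 = 32.232 × 1.6341 × 0.98 = 51.619 kgf·cm.
Belt: ratio = 352/229 = 1.5371; torque at the spindle = 51.619 × 1.5371 × 0.91 = 72.203 kgf·cm.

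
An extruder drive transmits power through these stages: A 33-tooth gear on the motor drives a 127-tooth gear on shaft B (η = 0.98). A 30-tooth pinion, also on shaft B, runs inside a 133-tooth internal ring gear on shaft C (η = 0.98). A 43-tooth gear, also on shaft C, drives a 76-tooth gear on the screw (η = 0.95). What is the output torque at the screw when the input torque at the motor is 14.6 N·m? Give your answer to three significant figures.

402 N·m

gear mesh 127/33 = 3.8485 → τ = 14.6·3.8485·0.98 = 55.064 N·m
internal gear 133/30 = 4.4333 → τ = 55.064·4.4333·0.98 = 239.24 N·m
gear mesh 76/43 = 1.7674 → τ = 239.24·1.7674·0.95 = 401.69 N·m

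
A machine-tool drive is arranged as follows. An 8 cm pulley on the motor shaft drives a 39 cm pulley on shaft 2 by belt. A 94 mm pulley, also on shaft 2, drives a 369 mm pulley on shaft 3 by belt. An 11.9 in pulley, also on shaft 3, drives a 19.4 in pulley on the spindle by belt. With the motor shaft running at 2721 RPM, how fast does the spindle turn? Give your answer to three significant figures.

the motor shaft → shaft 2 (belt, 39/8): 2721 ÷ 4.875 = 558.15 RPM
shaft 2 → shaft 3 (belt, 369/94): 558.15 ÷ 3.9255 = 142.19 RPM
shaft 3 → the spindle (belt, 19.4/11.9): 142.19 ÷ 1.6303 = 87.217 RPM

87.2 RPM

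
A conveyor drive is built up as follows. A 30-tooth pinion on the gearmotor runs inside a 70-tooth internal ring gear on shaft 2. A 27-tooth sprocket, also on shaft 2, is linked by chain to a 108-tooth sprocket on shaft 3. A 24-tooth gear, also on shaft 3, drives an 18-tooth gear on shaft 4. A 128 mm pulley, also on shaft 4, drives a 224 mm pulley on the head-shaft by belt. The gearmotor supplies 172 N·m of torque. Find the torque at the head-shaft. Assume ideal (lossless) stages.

2107 N·m

internal gear 70/30 = 2.3333 → τ = 172·2.3333 = 401.33 N·m
chain 108/27 = 4 → τ = 401.33·4 = 1605.3 N·m
gear mesh 18/24 = 0.75 → τ = 1605.3·0.75 = 1204 N·m
belt 224/128 = 1.75 → τ = 1204·1.75 = 2107 N·m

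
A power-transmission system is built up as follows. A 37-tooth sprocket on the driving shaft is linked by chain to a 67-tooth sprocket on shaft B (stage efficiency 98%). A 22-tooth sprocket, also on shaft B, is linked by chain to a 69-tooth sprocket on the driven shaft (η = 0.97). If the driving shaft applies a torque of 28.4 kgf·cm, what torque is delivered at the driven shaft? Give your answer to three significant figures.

After the chain (67/37): 28.4 × 1.8108 × 0.98 = 50.398 kgf·cm
After the chain (69/22): 50.398 × 3.1364 × 0.97 = 153.33 kgf·cm

153 kgf·cm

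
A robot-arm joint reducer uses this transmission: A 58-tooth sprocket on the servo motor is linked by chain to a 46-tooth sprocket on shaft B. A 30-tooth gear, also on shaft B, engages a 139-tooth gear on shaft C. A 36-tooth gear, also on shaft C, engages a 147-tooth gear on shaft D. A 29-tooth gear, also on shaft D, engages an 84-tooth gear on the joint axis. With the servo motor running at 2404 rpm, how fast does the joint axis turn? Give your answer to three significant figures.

55.3 rpm

chain 46/58 = 0.7931 → 2404/0.7931 = 3031.1 rpm
gear mesh 139/30 = 4.6333 → 3031.1/4.6333 = 654.2 rpm
gear mesh 147/36 = 4.0833 → 654.2/4.0833 = 160.21 rpm
gear mesh 84/29 = 2.8966 → 160.21/2.8966 = 55.311 rpm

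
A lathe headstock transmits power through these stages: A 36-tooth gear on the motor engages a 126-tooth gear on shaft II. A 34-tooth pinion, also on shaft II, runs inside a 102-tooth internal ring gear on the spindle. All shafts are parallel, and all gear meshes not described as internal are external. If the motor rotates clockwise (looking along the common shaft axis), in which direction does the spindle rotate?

the motor → shaft II: external mesh, 1 reversal → CCW.
shaft II → the spindle: internal mesh, same direction → CCW.
1 reversal in total — an odd number — so the spindle turns opposite to the motor.

anticlockwise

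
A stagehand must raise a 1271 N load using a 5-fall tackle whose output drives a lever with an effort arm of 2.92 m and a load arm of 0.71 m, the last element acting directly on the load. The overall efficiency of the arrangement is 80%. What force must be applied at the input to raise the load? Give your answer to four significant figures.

77.26 N

Block-and-tackle MA = number of supporting rope parts = 5.
Lever MA = effort arm / load arm = 2.92/0.71 = 4.1127.
Combined ideal MA = 5 × 4.1127 = 20.563.
Actual MA = 20.563 × 0.80 = 16.451.
Effort = load / actual MA = 1271 / 16.451 = 77.261 N.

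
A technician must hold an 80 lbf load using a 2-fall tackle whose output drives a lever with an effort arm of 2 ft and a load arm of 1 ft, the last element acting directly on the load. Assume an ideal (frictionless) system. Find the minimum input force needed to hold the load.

20 lbf

Block-and-tackle MA = number of supporting rope parts = 2.
Lever MA = effort arm / load arm = 2/1 = 2.
Combined ideal MA = 2 × 2 = 4.
Effort = load / MA = 80 / 4 = 20 lbf.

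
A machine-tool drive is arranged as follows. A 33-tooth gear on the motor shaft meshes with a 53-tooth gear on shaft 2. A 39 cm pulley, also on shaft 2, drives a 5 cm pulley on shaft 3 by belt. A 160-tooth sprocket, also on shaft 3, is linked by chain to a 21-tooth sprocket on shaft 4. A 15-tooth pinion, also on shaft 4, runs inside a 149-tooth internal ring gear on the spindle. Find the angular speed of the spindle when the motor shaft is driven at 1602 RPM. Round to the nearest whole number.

the motor shaft → shaft 2 (gear mesh, 53/33): 1602 ÷ 1.6061 = 997.47 RPM
shaft 2 → shaft 3 (belt, 5/39): 997.47 ÷ 0.12821 = 7780.3 RPM
shaft 3 → shaft 4 (chain, 21/160): 7780.3 ÷ 0.13125 = 59278 RPM
shaft 4 → the spindle (internal gear, 149/15): 59278 ÷ 9.9333 = 5967.6 RPM

5968 RPM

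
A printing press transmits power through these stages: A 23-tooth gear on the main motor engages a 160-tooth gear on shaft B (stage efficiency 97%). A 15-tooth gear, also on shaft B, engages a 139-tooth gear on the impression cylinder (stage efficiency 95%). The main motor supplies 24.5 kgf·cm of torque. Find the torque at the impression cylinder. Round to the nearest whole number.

After the gear mesh (160/23): 24.5 × 6.9565 × 0.97 = 165.32 kgf·cm
After the gear mesh (139/15): 165.32 × 9.2667 × 0.95 = 1455.4 kgf·cm

1455 kgf·cm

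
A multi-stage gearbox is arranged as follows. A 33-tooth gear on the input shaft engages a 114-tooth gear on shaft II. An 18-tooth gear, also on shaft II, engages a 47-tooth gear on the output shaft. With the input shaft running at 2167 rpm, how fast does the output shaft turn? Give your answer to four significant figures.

the input shaft → shaft II (gear mesh, 114/33): 2167 ÷ 3.4545 = 627.29 rpm
shaft II → the output shaft (gear mesh, 47/18): 627.29 ÷ 2.6111 = 240.24 rpm

240.2 rpm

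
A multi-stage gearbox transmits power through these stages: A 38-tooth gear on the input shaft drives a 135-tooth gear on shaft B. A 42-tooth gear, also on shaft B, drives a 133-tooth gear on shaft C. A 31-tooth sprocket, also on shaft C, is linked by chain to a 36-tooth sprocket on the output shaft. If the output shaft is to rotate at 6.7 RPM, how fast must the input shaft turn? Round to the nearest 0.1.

87.5 RPM

Overall ratio R = 3.5526 × 3.1667 × 1.1613 = 13.065.
Required input speed = output speed × R = 6.7 × 13.065 = 87.532 RPM.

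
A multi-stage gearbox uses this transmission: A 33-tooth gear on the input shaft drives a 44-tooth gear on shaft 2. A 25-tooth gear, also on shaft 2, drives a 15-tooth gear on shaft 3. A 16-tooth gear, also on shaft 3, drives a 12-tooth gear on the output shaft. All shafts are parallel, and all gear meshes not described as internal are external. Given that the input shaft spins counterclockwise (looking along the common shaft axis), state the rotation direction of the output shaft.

the input shaft → shaft 2: external mesh, 1 reversal → CW.
shaft 2 → shaft 3: external mesh, 1 reversal → CCW.
shaft 3 → the output shaft: external mesh, 1 reversal → CW.
3 reversals in total — an odd number — so the output shaft turns opposite to the input shaft.

clockwise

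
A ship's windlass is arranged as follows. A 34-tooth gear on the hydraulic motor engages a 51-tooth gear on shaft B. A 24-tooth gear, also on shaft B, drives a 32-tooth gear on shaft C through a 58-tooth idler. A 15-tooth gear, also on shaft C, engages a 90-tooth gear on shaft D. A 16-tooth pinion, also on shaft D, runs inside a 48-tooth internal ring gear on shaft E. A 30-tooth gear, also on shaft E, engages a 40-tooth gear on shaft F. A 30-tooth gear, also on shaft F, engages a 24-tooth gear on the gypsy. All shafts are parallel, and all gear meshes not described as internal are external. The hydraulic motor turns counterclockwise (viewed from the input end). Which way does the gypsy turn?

counterclockwise

the hydraulic motor → shaft B: external mesh, 1 reversal → CW.
shaft B → shaft C: driver → idler → driven is 2 external meshes, 2 reversals → CW.
shaft C → shaft D: external mesh, 1 reversal → CCW.
shaft D → shaft E: internal mesh, same direction → CCW.
shaft E → shaft F: external mesh, 1 reversal → CW.
shaft F → the gypsy: external mesh, 1 reversal → CCW.
6 reversals in total — an even number — so the gypsy turns the same way as the hydraulic motor.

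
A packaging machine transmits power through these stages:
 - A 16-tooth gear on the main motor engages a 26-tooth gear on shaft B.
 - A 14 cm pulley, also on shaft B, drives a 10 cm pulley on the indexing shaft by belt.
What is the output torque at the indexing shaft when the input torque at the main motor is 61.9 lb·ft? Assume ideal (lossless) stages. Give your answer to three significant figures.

Gear mesh: ratio = 26/16 = 1.625; torque at shaft B = 61.9 × 1.625 = 100.59 lb·ft.
Belt: ratio = 10/14 = 0.71429; torque at the indexing shaft = 100.59 × 0.71429 = 71.848 lb·ft.

71.8 lb·ft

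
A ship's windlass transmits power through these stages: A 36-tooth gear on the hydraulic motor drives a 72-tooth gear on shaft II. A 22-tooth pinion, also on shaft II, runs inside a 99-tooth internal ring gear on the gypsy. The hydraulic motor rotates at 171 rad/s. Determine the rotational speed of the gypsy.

Gear mesh: ratio = 72/36 = 2, so shaft II turns at 171 / 2 = 85.5 rad/s.
Internal gear: ratio = 99/22 = 4.5, so the gypsy turns at 85.5 / 4.5 = 19 rad/s.

19 rad/s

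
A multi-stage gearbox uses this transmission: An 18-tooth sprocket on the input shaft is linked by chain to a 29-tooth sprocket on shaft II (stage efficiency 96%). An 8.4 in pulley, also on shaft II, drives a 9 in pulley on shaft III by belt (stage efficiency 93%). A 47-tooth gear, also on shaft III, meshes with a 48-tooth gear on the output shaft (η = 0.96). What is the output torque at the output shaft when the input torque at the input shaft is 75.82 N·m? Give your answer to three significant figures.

chain 29/18 = 1.6111 → τ = 75.82·1.6111·0.96 = 117.27 N·m
belt 9/8.4 = 1.0714 → τ = 117.27·1.0714·0.93 = 116.85 N·m
gear mesh 48/47 = 1.0213 → τ = 116.85·1.0213·0.96 = 114.56 N·m

115 N·m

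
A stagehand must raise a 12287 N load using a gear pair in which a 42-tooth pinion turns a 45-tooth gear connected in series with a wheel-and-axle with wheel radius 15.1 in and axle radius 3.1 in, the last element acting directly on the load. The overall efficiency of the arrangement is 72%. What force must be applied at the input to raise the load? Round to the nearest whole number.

3270 N

Gear pair MA = 45/42 = 1.0714.
Wheel-and-axle MA = R/r = 15.1/3.1 = 4.871.
Combined ideal MA = 1.0714 × 4.871 = 5.2189.
Actual MA = 5.2189 × 0.72 = 3.7576.
Effort = load / actual MA = 12287 / 3.7576 = 3269.9 N.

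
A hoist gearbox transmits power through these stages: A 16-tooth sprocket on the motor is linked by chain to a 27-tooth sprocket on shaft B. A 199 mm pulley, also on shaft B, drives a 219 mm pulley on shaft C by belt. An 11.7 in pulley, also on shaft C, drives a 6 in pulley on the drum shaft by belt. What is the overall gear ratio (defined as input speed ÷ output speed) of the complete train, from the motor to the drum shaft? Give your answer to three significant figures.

Each stage contributes driven/driver: chain 27/16 = 1.6875, belt 219/199 = 1.1005, belt 6/11.7 = 0.51282.
Overall: 1.6875 × 1.1005 × 0.51282 = 0.95236.

0.952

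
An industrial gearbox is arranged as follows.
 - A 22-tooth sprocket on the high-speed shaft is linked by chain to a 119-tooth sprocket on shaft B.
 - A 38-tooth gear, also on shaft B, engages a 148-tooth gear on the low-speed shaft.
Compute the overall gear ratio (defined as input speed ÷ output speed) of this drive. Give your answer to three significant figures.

Each stage contributes driven/driver: chain 119/22 = 5.4091, gear mesh 148/38 = 3.8947.
Overall: 5.4091 × 3.8947 = 21.067.

21.1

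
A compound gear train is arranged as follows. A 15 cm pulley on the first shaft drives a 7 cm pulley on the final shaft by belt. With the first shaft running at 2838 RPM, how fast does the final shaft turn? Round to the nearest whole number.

the first shaft → the final shaft (belt, 7/15): 2838 ÷ 0.46667 = 6081.4 RPM

6081 RPM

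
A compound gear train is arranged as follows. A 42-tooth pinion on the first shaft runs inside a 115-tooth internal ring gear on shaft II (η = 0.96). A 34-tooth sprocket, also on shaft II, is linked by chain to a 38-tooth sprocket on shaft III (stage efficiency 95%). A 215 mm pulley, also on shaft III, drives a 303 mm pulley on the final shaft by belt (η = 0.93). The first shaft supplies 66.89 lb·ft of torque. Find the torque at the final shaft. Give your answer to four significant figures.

internal gear 115/42 = 2.7381 → τ = 66.89·2.7381·0.96 = 175.83 lb·ft
chain 38/34 = 1.1176 → τ = 175.83·1.1176·0.95 = 186.68 lb·ft
belt 303/215 = 1.4093 → τ = 186.68·1.4093·0.93 = 244.68 lb·ft

244.7 lb·ft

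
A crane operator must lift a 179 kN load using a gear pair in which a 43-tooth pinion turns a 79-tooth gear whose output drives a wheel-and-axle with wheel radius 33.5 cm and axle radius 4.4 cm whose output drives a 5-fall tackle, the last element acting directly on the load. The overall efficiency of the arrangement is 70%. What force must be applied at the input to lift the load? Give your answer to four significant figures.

Gear pair MA = 79/43 = 1.8372.
Wheel-and-axle MA = R/r = 33.5/4.4 = 7.6136.
Block-and-tackle MA = number of supporting rope parts = 5.
Combined ideal MA = 1.8372 × 7.6136 × 5 = 69.939.
Actual MA = 69.939 × 0.70 = 48.957.
Effort = load / actual MA = 179 / 48.957 = 3.6562 kN.

3.656 kN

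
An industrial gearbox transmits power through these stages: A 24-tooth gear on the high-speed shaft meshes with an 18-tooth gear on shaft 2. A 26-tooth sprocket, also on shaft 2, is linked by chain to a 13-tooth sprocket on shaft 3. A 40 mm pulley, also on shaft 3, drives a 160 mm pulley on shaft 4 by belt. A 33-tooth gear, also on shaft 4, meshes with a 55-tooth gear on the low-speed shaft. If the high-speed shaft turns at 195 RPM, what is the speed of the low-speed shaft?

Gear mesh: ratio = 18/24 = 0.75, so shaft 2 turns at 195 / 0.75 = 260 RPM.
Chain: ratio = 13/26 = 0.5, so shaft 3 turns at 260 / 0.5 = 520 RPM.
Belt: ratio = 160/40 = 4, so shaft 4 turns at 520 / 4 = 130 RPM.
Gear mesh: ratio = 55/33 = 1.6667, so the low-speed shaft turns at 130 / 1.6667 = 78 RPM.

78 RPM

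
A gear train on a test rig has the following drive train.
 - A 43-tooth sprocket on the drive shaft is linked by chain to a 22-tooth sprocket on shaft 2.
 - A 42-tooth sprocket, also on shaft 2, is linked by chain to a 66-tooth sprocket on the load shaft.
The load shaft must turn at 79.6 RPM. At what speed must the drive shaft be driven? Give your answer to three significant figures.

Overall ratio R = 0.51163 × 1.5714 = 0.80399.
Required input speed = output speed × R = 79.6 × 0.80399 = 63.997 RPM.

64.0 RPM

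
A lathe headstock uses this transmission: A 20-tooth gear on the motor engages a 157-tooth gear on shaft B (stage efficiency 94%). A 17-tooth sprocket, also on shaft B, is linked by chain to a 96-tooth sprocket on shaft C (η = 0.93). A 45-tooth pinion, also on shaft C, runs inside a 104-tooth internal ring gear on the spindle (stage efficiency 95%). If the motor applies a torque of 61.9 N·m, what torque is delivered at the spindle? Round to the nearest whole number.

5267 N·m

After the gear mesh (157/20): 61.9 × 7.85 × 0.94 = 456.76 N·m
After the chain (96/17): 456.76 × 5.6471 × 0.93 = 2398.8 N·m
After the internal gear (104/45): 2398.8 × 2.3111 × 0.95 = 5266.7 N·m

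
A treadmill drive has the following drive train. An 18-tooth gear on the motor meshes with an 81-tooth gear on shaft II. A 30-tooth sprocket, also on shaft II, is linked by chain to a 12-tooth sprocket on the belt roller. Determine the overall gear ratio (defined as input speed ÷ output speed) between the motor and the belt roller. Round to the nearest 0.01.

1.80

Each stage contributes driven/driver: gear mesh 81/18 = 4.5, chain 12/30 = 0.4.
Overall: 4.5 × 0.4 = 1.8.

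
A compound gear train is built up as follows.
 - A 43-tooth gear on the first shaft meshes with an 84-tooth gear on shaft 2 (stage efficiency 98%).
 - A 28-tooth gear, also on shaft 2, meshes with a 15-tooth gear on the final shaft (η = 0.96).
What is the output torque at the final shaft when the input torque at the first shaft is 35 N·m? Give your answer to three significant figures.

gear mesh 84/43 = 1.9535 → τ = 35·1.9535·0.98 = 67.005 N·m
gear mesh 15/28 = 0.53571 → τ = 67.005·0.53571·0.96 = 34.46 N·m

34.5 N·m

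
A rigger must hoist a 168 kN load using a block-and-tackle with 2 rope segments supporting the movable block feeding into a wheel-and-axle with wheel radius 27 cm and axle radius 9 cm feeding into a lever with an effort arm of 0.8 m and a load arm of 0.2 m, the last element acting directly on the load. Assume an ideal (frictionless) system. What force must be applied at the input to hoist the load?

7 kN

Block-and-tackle MA = number of supporting rope parts = 2.
Wheel-and-axle MA = R/r = 27/9 = 3.
Lever MA = effort arm / load arm = 0.8/0.2 = 4.
Combined ideal MA = 2 × 3 × 4 = 24.
Effort = load / MA = 168 / 24 = 7 kN.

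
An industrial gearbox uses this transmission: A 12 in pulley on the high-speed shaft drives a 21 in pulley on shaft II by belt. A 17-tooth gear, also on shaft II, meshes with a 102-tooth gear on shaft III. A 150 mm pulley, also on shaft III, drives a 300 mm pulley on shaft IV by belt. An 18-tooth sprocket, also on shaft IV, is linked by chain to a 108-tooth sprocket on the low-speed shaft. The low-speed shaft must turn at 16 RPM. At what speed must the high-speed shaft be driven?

2016 RPM

Overall ratio R = 1.75 × 6 × 2 × 6 = 126.
Required input speed = output speed × R = 16 × 126 = 2016 RPM.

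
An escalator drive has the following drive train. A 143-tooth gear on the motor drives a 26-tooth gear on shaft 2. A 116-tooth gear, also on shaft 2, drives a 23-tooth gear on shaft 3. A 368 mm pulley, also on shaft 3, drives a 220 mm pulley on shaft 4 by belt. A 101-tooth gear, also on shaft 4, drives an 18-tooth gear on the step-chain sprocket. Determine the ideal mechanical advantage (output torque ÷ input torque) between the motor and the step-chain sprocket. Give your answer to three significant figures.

0.00384

Each stage contributes driven/driver: gear mesh 26/143 = 0.18182, gear mesh 23/116 = 0.19828, belt 220/368 = 0.59783, gear mesh 18/101 = 0.17822.
Overall: 0.18182 × 0.19828 × 0.59783 × 0.17822 = 0.0038409.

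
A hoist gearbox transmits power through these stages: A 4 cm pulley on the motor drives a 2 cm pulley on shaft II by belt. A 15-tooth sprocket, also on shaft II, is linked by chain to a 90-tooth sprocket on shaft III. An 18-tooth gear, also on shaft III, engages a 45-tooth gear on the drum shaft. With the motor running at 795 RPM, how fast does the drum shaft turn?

106 RPM

belt 2/4 = 0.5 → 795/0.5 = 1590 RPM
chain 90/15 = 6 → 1590/6 = 265 RPM
gear mesh 45/18 = 2.5 → 265/2.5 = 106 RPM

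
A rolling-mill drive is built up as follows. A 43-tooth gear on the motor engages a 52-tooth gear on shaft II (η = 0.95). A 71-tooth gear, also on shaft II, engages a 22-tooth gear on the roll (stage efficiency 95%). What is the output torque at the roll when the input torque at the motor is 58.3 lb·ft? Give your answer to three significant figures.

After the gear mesh (52/43): 58.3 × 1.2093 × 0.95 = 66.977 lb·ft
After the gear mesh (22/71): 66.977 × 0.30986 × 0.95 = 19.716 lb·ft

19.7 lb·ft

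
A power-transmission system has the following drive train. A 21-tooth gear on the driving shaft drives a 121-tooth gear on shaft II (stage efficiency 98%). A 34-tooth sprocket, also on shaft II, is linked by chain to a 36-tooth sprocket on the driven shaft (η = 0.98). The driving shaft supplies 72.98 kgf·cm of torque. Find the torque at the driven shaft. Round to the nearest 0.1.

After the gear mesh (121/21): 72.98 × 5.7619 × 0.98 = 412.09 kgf·cm
After the chain (36/34): 412.09 × 1.0588 × 0.98 = 427.61 kgf·cm

427.6 kgf·cm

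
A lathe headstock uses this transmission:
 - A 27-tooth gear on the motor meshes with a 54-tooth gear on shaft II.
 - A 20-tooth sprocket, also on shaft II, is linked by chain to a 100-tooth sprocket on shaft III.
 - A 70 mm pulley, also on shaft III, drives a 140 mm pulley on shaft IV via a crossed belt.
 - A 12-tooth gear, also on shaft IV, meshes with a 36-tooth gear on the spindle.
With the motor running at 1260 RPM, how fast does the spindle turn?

21 RPM

Gear mesh: ratio = 54/27 = 2, so shaft II turns at 1260 / 2 = 630 RPM.
Chain: ratio = 100/20 = 5, so shaft III turns at 630 / 5 = 126 RPM.
Belt: ratio = 140/70 = 2, so shaft IV turns at 126 / 2 = 63 RPM.
Gear mesh: ratio = 36/12 = 3, so the spindle turns at 63 / 3 = 21 RPM.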